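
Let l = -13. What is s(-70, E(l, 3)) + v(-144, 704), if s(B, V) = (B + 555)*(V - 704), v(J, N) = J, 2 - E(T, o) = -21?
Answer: -330429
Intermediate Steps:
E(T, o) = 23 (E(T, o) = 2 - 1*(-21) = 2 + 21 = 23)
s(B, V) = (-704 + V)*(555 + B) (s(B, V) = (555 + B)*(-704 + V) = (-704 + V)*(555 + B))
s(-70, E(l, 3)) + v(-144, 704) = (-390720 - 704*(-70) + 555*23 - 70*23) - 144 = (-390720 + 49280 + 12765 - 1610) - 144 = -330285 - 144 = -330429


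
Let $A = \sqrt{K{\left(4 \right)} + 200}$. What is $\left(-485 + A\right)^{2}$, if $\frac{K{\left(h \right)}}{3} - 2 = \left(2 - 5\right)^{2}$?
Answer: $\left(485 - \sqrt{233}\right)^{2} \approx 2.2065 \cdot 10^{5}$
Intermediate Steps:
$K{\left(h \right)} = 33$ ($K{\left(h \right)} = 6 + 3 \left(2 - 5\right)^{2} = 6 + 3 \left(-3\right)^{2} = 6 + 3 \cdot 9 = 6 + 27 = 33$)
$A = \sqrt{233}$ ($A = \sqrt{33 + 200} = \sqrt{233} \approx 15.264$)
$\left(-485 + A\right)^{2} = \left(-485 + \sqrt{233}\right)^{2}$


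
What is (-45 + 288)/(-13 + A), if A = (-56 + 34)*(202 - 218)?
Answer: 81/113 ≈ 0.71681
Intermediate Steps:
A = 352 (A = -22*(-16) = 352)
(-45 + 288)/(-13 + A) = (-45 + 288)/(-13 + 352) = 243/339 = 243*(1/339) = 81/113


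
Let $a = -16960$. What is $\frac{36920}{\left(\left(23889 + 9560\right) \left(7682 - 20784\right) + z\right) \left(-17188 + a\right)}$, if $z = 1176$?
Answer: $\frac{4615}{1870659974507} \approx 2.467 \cdot 10^{-9}$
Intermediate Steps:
$\frac{36920}{\left(\left(23889 + 9560\right) \left(7682 - 20784\right) + z\right) \left(-17188 + a\right)} = \frac{36920}{\left(\left(23889 + 9560\right) \left(7682 - 20784\right) + 1176\right) \left(-17188 - 16960\right)} = \frac{36920}{\left(33449 \left(-13102\right) + 1176\right) \left(-34148\right)} = \frac{36920}{\left(-438248798 + 1176\right) \left(-34148\right)} = \frac{36920}{\left(-438247622\right) \left(-34148\right)} = \frac{36920}{14965279796056} = 36920 \cdot \frac{1}{14965279796056} = \frac{4615}{1870659974507}$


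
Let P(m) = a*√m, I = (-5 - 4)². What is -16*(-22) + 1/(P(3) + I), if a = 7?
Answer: 752603/2138 - 7*√3/6414 ≈ 352.01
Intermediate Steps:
I = 81 (I = (-9)² = 81)
P(m) = 7*√m
-16*(-22) + 1/(P(3) + I) = -16*(-22) + 1/(7*√3 + 81) = 352 + 1/(81 + 7*√3)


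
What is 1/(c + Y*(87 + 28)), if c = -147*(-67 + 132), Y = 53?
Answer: -1/3460 ≈ -0.00028902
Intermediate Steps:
c = -9555 (c = -147*65 = -9555)
1/(c + Y*(87 + 28)) = 1/(-9555 + 53*(87 + 28)) = 1/(-9555 + 53*115) = 1/(-9555 + 6095) = 1/(-3460) = -1/3460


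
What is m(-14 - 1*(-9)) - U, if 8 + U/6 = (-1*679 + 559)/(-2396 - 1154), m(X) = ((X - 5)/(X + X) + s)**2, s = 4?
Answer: 25843/355 ≈ 72.797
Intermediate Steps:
m(X) = (4 + (-5 + X)/(2*X))**2 (m(X) = ((X - 5)/(X + X) + 4)**2 = ((-5 + X)/((2*X)) + 4)**2 = ((-5 + X)*(1/(2*X)) + 4)**2 = ((-5 + X)/(2*X) + 4)**2 = (4 + (-5 + X)/(2*X))**2)
U = -16968/355 (U = -48 + 6*((-1*679 + 559)/(-2396 - 1154)) = -48 + 6*((-679 + 559)/(-3550)) = -48 + 6*(-120*(-1/3550)) = -48 + 6*(12/355) = -48 + 72/355 = -16968/355 ≈ -47.797)
m(-14 - 1*(-9)) - U = (-5 + 9*(-14 - 1*(-9)))**2/(4*(-14 - 1*(-9))**2) - 1*(-16968/355) = (-5 + 9*(-14 + 9))**2/(4*(-14 + 9)**2) + 16968/355 = (1/4)*(-5 + 9*(-5))**2/(-5)**2 + 16968/355 = (1/4)*(1/25)*(-5 - 45)**2 + 16968/355 = (1/4)*(1/25)*(-50)**2 + 16968/355 = (1/4)*(1/25)*2500 + 16968/355 = 25 + 16968/355 = 25843/355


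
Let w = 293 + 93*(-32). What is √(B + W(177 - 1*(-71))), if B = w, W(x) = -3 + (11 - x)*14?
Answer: 2*I*√1501 ≈ 77.485*I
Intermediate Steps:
w = -2683 (w = 293 - 2976 = -2683)
W(x) = 151 - 14*x (W(x) = -3 + (154 - 14*x) = 151 - 14*x)
B = -2683
√(B + W(177 - 1*(-71))) = √(-2683 + (151 - 14*(177 - 1*(-71)))) = √(-2683 + (151 - 14*(177 + 71))) = √(-2683 + (151 - 14*248)) = √(-2683 + (151 - 3472)) = √(-2683 - 3321) = √(-6004) = 2*I*√1501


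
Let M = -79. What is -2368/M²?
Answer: -2368/6241 ≈ -0.37943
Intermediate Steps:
-2368/M² = -2368/((-79)²) = -2368/6241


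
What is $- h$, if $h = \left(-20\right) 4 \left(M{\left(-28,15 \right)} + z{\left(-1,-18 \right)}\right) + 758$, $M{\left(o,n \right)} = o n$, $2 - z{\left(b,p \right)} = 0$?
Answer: $-34198$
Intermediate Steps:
$z{\left(b,p \right)} = 2$ ($z{\left(b,p \right)} = 2 - 0 = 2 + 0 = 2$)
$M{\left(o,n \right)} = n o$
$h = 34198$ ($h = \left(-20\right) 4 \left(15 \left(-28\right) + 2\right) + 758 = - 80 \left(-420 + 2\right) + 758 = \left(-80\right) \left(-418\right) + 758 = 33440 + 758 = 34198$)
$- h = \left(-1\right) 34198 = -34198$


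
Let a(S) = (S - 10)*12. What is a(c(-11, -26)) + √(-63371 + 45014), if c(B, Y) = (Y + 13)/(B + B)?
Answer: -1242/11 + I*√18357 ≈ -112.91 + 135.49*I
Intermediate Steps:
c(B, Y) = (13 + Y)/(2*B) (c(B, Y) = (13 + Y)/((2*B)) = (13 + Y)*(1/(2*B)) = (13 + Y)/(2*B))
a(S) = -120 + 12*S (a(S) = (-10 + S)*12 = -120 + 12*S)
a(c(-11, -26)) + √(-63371 + 45014) = (-120 + 12*((½)*(13 - 26)/(-11))) + √(-63371 + 45014) = (-120 + 12*((½)*(-1/11)*(-13))) + √(-18357) = (-120 + 12*(13/22)) + I*√18357 = (-120 + 78/11) + I*√18357 = -1242/11 + I*√18357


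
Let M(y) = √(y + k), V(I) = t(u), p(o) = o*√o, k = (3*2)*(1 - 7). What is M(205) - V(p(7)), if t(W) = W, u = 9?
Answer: 4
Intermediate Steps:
k = -36 (k = 6*(-6) = -36)
p(o) = o^(3/2)
V(I) = 9
M(y) = √(-36 + y) (M(y) = √(y - 36) = √(-36 + y))
M(205) - V(p(7)) = √(-36 + 205) - 1*9 = √169 - 9 = 13 - 9 = 4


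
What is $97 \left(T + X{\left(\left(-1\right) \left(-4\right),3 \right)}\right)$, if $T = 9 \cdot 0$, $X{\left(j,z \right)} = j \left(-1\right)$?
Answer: $-388$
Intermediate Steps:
$X{\left(j,z \right)} = - j$
$T = 0$
$97 \left(T + X{\left(\left(-1\right) \left(-4\right),3 \right)}\right) = 97 \left(0 - \left(-1\right) \left(-4\right)\right) = 97 \left(0 - 4\right) = 97 \left(-4\right) = -388$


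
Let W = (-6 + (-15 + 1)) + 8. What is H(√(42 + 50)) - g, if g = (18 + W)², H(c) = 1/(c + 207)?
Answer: -66915/1859 - 2*√23/42757 ≈ -35.995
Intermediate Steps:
H(c) = 1/(207 + c)
W = -12 (W = (-6 - 14) + 8 = -20 + 8 = -12)
g = 36 (g = (18 - 12)² = 6² = 36)
H(√(42 + 50)) - g = 1/(207 + √(42 + 50)) - 1*36 = 1/(207 + √92) - 36 = 1/(207 + 2*√23) - 36 = -36 + 1/(207 + 2*√23)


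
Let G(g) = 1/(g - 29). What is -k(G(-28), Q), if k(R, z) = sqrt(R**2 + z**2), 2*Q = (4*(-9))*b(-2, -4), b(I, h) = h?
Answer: -sqrt(16842817)/57 ≈ -72.000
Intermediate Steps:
G(g) = 1/(-29 + g)
Q = 72 (Q = ((4*(-9))*(-4))/2 = (-36*(-4))/2 = (1/2)*144 = 72)
-k(G(-28), Q) = -sqrt((1/(-29 - 28))**2 + 72**2) = -sqrt((1/(-57))**2 + 5184) = -sqrt((-1/57)**2 + 5184) = -sqrt(1/3249 + 5184) = -sqrt(16842817/3249) = -sqrt(16842817)/57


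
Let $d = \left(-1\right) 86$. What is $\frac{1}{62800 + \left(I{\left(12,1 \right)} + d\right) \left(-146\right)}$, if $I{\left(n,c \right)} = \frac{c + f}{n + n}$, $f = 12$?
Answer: $\frac{12}{903323} \approx 1.3284 \cdot 10^{-5}$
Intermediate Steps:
$I{\left(n,c \right)} = \frac{12 + c}{2 n}$ ($I{\left(n,c \right)} = \frac{c + 12}{n + n} = \frac{12 + c}{2 n}$)
$d = -86$
$\frac{1}{62800 + \left(I{\left(12,1 \right)} + d\right) \left(-146\right)} = \frac{1}{62800 + \left(\frac{12 + 1}{2 \cdot 12} - 86\right) \left(-146\right)} = \frac{1}{62800 + \left(\frac{1}{2} \cdot \frac{1}{12} \cdot 13 - 86\right) \left(-146\right)} = \frac{1}{62800 + \left(\frac{13}{24} - 86\right) \left(-146\right)} = \frac{1}{62800 - - \frac{149723}{12}} = \frac{1}{62800 + \frac{149723}{12}} = \frac{1}{\frac{903323}{12}} = \frac{12}{903323}$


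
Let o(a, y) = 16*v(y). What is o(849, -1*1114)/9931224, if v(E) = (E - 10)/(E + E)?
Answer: 562/691461471 ≈ 8.1277e-7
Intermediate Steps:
v(E) = (-10 + E)/(2*E) (v(E) = (-10 + E)/((2*E)) = (-10 + E)*(1/(2*E)) = (-10 + E)/(2*E))
o(a, y) = 8*(-10 + y)/y (o(a, y) = 16*((-10 + y)/(2*y)) = 8*(-10 + y)/y)
o(849, -1*1114)/9931224 = (8 - 80/((-1*1114)))/9931224 = (8 - 80/(-1114))*(1/9931224) = (8 - 80*(-1/1114))*(1/9931224) = (8 + 40/557)*(1/9931224) = (4496/557)*(1/9931224) = 562/691461471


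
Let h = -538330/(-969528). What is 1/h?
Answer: 484764/269165 ≈ 1.8010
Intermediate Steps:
h = 269165/484764 (h = -538330*(-1/969528) = 269165/484764 ≈ 0.55525)
1/h = 1/(269165/484764) = 484764/269165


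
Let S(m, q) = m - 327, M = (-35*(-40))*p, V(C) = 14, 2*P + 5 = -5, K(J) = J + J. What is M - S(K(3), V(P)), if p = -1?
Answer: -1079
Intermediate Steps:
K(J) = 2*J
P = -5 (P = -5/2 + (½)*(-5) = -5/2 - 5/2 = -5)
M = -1400 (M = -35*(-40)*(-1) = 1400*(-1) = -1400)
S(m, q) = -327 + m
M - S(K(3), V(P)) = -1400 - (-327 + 2*3) = -1400 - (-327 + 6) = -1400 - 1*(-321) = -1400 + 321 = -1079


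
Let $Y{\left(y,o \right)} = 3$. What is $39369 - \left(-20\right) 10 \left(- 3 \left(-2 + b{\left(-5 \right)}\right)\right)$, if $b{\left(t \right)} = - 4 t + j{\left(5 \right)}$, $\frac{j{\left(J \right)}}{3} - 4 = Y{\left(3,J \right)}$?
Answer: $15969$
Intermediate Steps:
$j{\left(J \right)} = 21$ ($j{\left(J \right)} = 12 + 3 \cdot 3 = 12 + 9 = 21$)
$b{\left(t \right)} = 21 - 4 t$ ($b{\left(t \right)} = - 4 t + 21 = 21 - 4 t$)
$39369 - \left(-20\right) 10 \left(- 3 \left(-2 + b{\left(-5 \right)}\right)\right) = 39369 - \left(-20\right) 10 \left(- 3 \left(-2 + \left(21 - -20\right)\right)\right) = 39369 - - 200 \left(- 3 \left(-2 + \left(21 + 20\right)\right)\right) = 39369 - - 200 \left(- 3 \left(-2 + 41\right)\right) = 39369 - - 200 \left(\left(-3\right) 39\right) = 39369 - \left(-200\right) \left(-117\right) = 39369 - 23400 = 15969$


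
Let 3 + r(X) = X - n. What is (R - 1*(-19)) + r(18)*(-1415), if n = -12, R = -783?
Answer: -38969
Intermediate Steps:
r(X) = 9 + X (r(X) = -3 + (X - 1*(-12)) = -3 + (X + 12) = -3 + (12 + X) = 9 + X)
(R - 1*(-19)) + r(18)*(-1415) = (-783 - 1*(-19)) + (9 + 18)*(-1415) = (-783 + 19) + 27*(-1415) = -764 - 38205 = -38969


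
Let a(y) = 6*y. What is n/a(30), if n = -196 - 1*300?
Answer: -124/45 ≈ -2.7556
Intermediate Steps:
n = -496 (n = -196 - 300 = -496)
n/a(30) = -496/(6*30) = -496/180 = -496*1/180 = -124/45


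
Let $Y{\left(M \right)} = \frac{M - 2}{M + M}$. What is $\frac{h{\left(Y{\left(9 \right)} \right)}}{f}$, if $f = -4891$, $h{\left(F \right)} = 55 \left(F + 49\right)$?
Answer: $- \frac{48895}{88038} \approx -0.55539$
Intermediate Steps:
$Y{\left(M \right)} = \frac{-2 + M}{2 M}$
$h{\left(F \right)} = 2695 + 55 F$ ($h{\left(F \right)} = 55 \left(49 + F\right) = 2695 + 55 F$)
$\frac{h{\left(Y{\left(9 \right)} \right)}}{f} = \frac{2695 + 55 \frac{-2 + 9}{2 \cdot 9}}{-4891} = \left(2695 + 55 \cdot \frac{1}{2} \cdot \frac{1}{9} \cdot 7\right) \left(- \frac{1}{4891}\right) = \left(2695 + 55 \cdot \frac{7}{18}\right) \left(- \frac{1}{4891}\right) = \left(2695 + \frac{385}{18}\right) \left(- \frac{1}{4891}\right) = \frac{48895}{18} \left(- \frac{1}{4891}\right) = - \frac{48895}{88038}$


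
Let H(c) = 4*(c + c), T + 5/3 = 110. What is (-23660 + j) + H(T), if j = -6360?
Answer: -87460/3 ≈ -29153.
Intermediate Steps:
T = 325/3 (T = -5/3 + 110 = 325/3 ≈ 108.33)
H(c) = 8*c (H(c) = 4*(2*c) = 8*c)
(-23660 + j) + H(T) = (-23660 - 6360) + 8*(325/3) = -30020 + 2600/3 = -87460/3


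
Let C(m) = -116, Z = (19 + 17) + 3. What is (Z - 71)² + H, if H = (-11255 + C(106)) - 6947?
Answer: -17294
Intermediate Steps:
Z = 39 (Z = 36 + 3 = 39)
H = -18318 (H = (-11255 - 116) - 6947 = -11371 - 6947 = -18318)
(Z - 71)² + H = (39 - 71)² - 18318 = (-32)² - 18318 = 1024 - 18318 = -17294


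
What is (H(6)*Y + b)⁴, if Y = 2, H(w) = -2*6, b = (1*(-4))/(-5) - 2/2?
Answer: 214358881/625 ≈ 3.4297e+5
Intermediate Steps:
b = -⅕ (b = -4*(-⅕) - 2*½ = ⅘ - 1 = -⅕ ≈ -0.20000)
H(w) = -12
(H(6)*Y + b)⁴ = (-12*2 - ⅕)⁴ = (-24 - ⅕)⁴ = (-121/5)⁴ = 214358881/625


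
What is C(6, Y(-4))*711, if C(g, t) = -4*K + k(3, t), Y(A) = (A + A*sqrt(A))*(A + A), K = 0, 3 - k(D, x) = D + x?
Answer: -22752 - 45504*I ≈ -22752.0 - 45504.0*I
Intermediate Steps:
k(D, x) = 3 - D - x (k(D, x) = 3 - (D + x) = 3 + (-D - x) = 3 - D - x)
Y(A) = 2*A*(A + A**(3/2)) (Y(A) = (A + A**(3/2))*(2*A) = 2*A*(A + A**(3/2)))
C(g, t) = -t (C(g, t) = -4*0 + (3 - 1*3 - t) = 0 + (3 - 3 - t) = 0 - t = -t)
C(6, Y(-4))*711 = -(2*(-4)**2 + 2*(-4)**(5/2))*711 = -(2*16 + 2*(32*I))*711 = -(32 + 64*I)*711 = (-32 - 64*I)*711 = -22752 - 45504*I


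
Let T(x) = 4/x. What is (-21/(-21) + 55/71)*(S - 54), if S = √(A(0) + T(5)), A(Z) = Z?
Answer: -6804/71 + 252*√5/355 ≈ -94.244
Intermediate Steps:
S = 2*√5/5 (S = √(0 + 4/5) = √(0 + 4*(⅕)) = √(0 + ⅘) = √(⅘) = 2*√5/5 ≈ 0.89443)
(-21/(-21) + 55/71)*(S - 54) = (-21/(-21) + 55/71)*(2*√5/5 - 54) = (-21*(-1/21) + 55*(1/71))*(-54 + 2*√5/5) = (1 + 55/71)*(-54 + 2*√5/5) = 126*(-54 + 2*√5/5)/71 = -6804/71 + 252*√5/355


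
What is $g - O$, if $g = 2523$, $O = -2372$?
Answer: $4895$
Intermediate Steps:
$g - O = 2523 - -2372 = 2523 + 2372 = 4895$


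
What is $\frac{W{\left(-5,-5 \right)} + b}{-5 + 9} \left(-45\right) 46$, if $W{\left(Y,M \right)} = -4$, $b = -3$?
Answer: $\frac{7245}{2} \approx 3622.5$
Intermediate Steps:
$\frac{W{\left(-5,-5 \right)} + b}{-5 + 9} \left(-45\right) 46 = \frac{-4 - 3}{-5 + 9} \left(-45\right) 46 = - \frac{7}{4} \left(-45\right) 46 = \left(-7\right) \frac{1}{4} \left(-45\right) 46 = \left(- \frac{7}{4}\right) \left(-45\right) 46 = \frac{315}{4} \cdot 46 = \frac{7245}{2}$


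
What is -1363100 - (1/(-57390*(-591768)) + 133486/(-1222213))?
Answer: -56579914049229276675493/41508266878895760 ≈ -1.3631e+6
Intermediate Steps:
-1363100 - (1/(-57390*(-591768)) + 133486/(-1222213)) = -1363100 - (-1/57390*(-1/591768) + 133486*(-1/1222213)) = -1363100 - (1/33961565520 - 133486/1222213) = -1363100 - 1*(-4533393533780507/41508266878895760) = -1363100 + 4533393533780507/41508266878895760 = -56579914049229276675493/41508266878895760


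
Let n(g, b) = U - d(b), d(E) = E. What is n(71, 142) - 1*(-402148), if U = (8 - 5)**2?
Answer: 402015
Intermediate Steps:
U = 9 (U = 3**2 = 9)
n(g, b) = 9 - b
n(71, 142) - 1*(-402148) = (9 - 1*142) - 1*(-402148) = (9 - 142) + 402148 = -133 + 402148 = 402015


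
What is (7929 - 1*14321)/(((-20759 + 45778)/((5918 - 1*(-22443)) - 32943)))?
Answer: 29288144/25019 ≈ 1170.6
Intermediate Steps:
(7929 - 1*14321)/(((-20759 + 45778)/((5918 - 1*(-22443)) - 32943))) = (7929 - 14321)/((25019/((5918 + 22443) - 32943))) = -6392/(25019/(28361 - 32943)) = -6392/(25019/(-4582)) = -6392/(25019*(-1/4582)) = -6392/(-25019/4582) = -6392*(-4582/25019) = 29288144/25019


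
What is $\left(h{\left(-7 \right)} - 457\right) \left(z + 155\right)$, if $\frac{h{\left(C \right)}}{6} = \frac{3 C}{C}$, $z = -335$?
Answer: $79020$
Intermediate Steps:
$h{\left(C \right)} = 18$ ($h{\left(C \right)} = 6 \frac{3 C}{C} = 6 \cdot 3 = 18$)
$\left(h{\left(-7 \right)} - 457\right) \left(z + 155\right) = \left(18 - 457\right) \left(-335 + 155\right) = \left(-439\right) \left(-180\right) = 79020$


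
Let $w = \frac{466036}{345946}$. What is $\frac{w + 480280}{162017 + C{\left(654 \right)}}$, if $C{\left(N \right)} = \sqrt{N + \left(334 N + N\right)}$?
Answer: $\frac{13459676571188786}{4540418187494285} - \frac{996908465496 \sqrt{1526}}{4540418187494285} \approx 2.9558$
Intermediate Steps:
$w = \frac{233018}{172973}$ ($w = 466036 \cdot \frac{1}{345946} = \frac{233018}{172973} \approx 1.3471$)
$C{\left(N \right)} = 4 \sqrt{21} \sqrt{N}$ ($C{\left(N \right)} = \sqrt{N + 335 N} = \sqrt{336 N} = 4 \sqrt{21} \sqrt{N}$)
$\frac{w + 480280}{162017 + C{\left(654 \right)}} = \frac{\frac{233018}{172973} + 480280}{162017 + 4 \sqrt{21} \sqrt{654}} = \frac{83075705458}{172973 \left(162017 + 12 \sqrt{1526}\right)}$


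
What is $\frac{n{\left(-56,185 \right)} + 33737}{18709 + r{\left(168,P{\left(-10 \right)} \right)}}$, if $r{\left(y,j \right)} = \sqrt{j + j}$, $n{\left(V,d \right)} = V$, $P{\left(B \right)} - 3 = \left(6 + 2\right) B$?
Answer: $\frac{630137829}{350026835} - \frac{33681 i \sqrt{154}}{350026835} \approx 1.8003 - 0.0011941 i$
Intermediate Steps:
$P{\left(B \right)} = 3 + 8 B$ ($P{\left(B \right)} = 3 + \left(6 + 2\right) B = 3 + 8 B$)
$r{\left(y,j \right)} = \sqrt{2} \sqrt{j}$ ($r{\left(y,j \right)} = \sqrt{2 j} = \sqrt{2} \sqrt{j}$)
$\frac{n{\left(-56,185 \right)} + 33737}{18709 + r{\left(168,P{\left(-10 \right)} \right)}} = \frac{-56 + 33737}{18709 + \sqrt{2} \sqrt{3 + 8 \left(-10\right)}} = \frac{33681}{18709 + \sqrt{2} \sqrt{3 - 80}} = \frac{33681}{18709 + \sqrt{2} \sqrt{-77}} = \frac{33681}{18709 + \sqrt{2} i \sqrt{77}} = \frac{33681}{18709 + i \sqrt{154}}$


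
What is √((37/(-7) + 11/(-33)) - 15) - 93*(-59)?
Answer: 5487 + I*√9093/21 ≈ 5487.0 + 4.5408*I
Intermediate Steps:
√((37/(-7) + 11/(-33)) - 15) - 93*(-59) = √((37*(-⅐) + 11*(-1/33)) - 15) + 5487 = √((-37/7 - ⅓) - 15) + 5487 = √(-118/21 - 15) + 5487 = √(-433/21) + 5487 = I*√9093/21 + 5487 = 5487 + I*√9093/21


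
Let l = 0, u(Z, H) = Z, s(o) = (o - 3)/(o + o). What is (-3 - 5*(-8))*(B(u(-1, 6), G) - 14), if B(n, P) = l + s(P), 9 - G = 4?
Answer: -2553/5 ≈ -510.60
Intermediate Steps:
s(o) = (-3 + o)/(2*o) (s(o) = (-3 + o)/((2*o)) = (-3 + o)*(1/(2*o)) = (-3 + o)/(2*o))
G = 5 (G = 9 - 1*4 = 9 - 4 = 5)
B(n, P) = (-3 + P)/(2*P) (B(n, P) = 0 + (-3 + P)/(2*P) = (-3 + P)/(2*P))
(-3 - 5*(-8))*(B(u(-1, 6), G) - 14) = (-3 - 5*(-8))*((½)*(-3 + 5)/5 - 14) = (-3 - 1*(-40))*((½)*(⅕)*2 - 14) = (-3 + 40)*(⅕ - 14) = 37*(-69/5) = -2553/5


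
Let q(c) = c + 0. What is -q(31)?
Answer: -31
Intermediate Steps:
q(c) = c
-q(31) = -1*31 = -31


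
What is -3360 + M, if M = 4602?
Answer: 1242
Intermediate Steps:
-3360 + M = -3360 + 4602 = 1242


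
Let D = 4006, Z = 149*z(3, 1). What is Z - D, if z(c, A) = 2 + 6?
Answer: -2814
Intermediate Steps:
z(c, A) = 8
Z = 1192 (Z = 149*8 = 1192)
Z - D = 1192 - 1*4006 = 1192 - 4006 = -2814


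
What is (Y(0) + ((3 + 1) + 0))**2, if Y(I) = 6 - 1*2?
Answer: 64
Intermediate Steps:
Y(I) = 4 (Y(I) = 6 - 2 = 4)
(Y(0) + ((3 + 1) + 0))**2 = (4 + ((3 + 1) + 0))**2 = (4 + (4 + 0))**2 = (4 + 4)**2 = 8**2 = 64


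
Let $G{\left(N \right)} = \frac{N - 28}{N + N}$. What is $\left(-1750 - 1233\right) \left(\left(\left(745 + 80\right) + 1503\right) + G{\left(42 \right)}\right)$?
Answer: $- \frac{41669527}{6} \approx -6.9449 \cdot 10^{6}$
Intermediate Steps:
$G{\left(N \right)} = \frac{-28 + N}{2 N}$
$\left(-1750 - 1233\right) \left(\left(\left(745 + 80\right) + 1503\right) + G{\left(42 \right)}\right) = \left(-1750 - 1233\right) \left(\left(\left(745 + 80\right) + 1503\right) + \frac{-28 + 42}{2 \cdot 42}\right) = - 2983 \left(\left(825 + 1503\right) + \frac{1}{2} \cdot \frac{1}{42} \cdot 14\right) = - 2983 \left(2328 + \frac{1}{6}\right) = \left(-2983\right) \frac{13969}{6} = - \frac{41669527}{6}$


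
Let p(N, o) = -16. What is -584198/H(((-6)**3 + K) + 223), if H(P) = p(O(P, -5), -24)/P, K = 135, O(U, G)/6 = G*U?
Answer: 20739029/4 ≈ 5.1848e+6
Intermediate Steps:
O(U, G) = 6*G*U (O(U, G) = 6*(G*U) = 6*G*U)
H(P) = -16/P
-584198/H(((-6)**3 + K) + 223) = -584198/((-16/(((-6)**3 + 135) + 223))) = -584198/((-16/((-216 + 135) + 223))) = -584198/((-16/(-81 + 223))) = -584198/((-16/142)) = -584198/((-16*1/142)) = -584198/(-8/71) = -584198*(-71/8) = 20739029/4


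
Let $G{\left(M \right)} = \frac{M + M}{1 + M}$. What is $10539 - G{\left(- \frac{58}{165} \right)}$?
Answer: $\frac{1127789}{107} \approx 10540.0$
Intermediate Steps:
$G{\left(M \right)} = \frac{2 M}{1 + M}$
$10539 - G{\left(- \frac{58}{165} \right)} = 10539 - \frac{2 \left(- \frac{58}{165}\right)}{1 - \frac{58}{165}} = 10539 - \frac{2 \left(\left(-58\right) \frac{1}{165}\right)}{1 - \frac{58}{165}} = 10539 - 2 \left(- \frac{58}{165}\right) \frac{1}{1 - \frac{58}{165}} = 10539 - 2 \left(- \frac{58}{165}\right) \frac{1}{\frac{107}{165}} = 10539 - 2 \left(- \frac{58}{165}\right) \frac{165}{107} = 10539 - - \frac{116}{107} = 10539 + \frac{116}{107} = \frac{1127789}{107}$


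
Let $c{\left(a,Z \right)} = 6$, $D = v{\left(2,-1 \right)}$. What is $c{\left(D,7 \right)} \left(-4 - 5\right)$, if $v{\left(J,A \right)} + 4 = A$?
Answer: $-54$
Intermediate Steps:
$v{\left(J,A \right)} = -4 + A$
$D = -5$ ($D = -4 - 1 = -5$)
$c{\left(D,7 \right)} \left(-4 - 5\right) = 6 \left(-4 - 5\right) = 6 \left(-9\right) = -54$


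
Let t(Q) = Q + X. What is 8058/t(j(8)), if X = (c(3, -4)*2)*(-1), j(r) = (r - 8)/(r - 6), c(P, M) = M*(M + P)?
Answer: -4029/4 ≈ -1007.3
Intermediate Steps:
j(r) = (-8 + r)/(-6 + r)
X = -8 (X = (-4*(-4 + 3)*2)*(-1) = (-4*(-1)*2)*(-1) = (4*2)*(-1) = 8*(-1) = -8)
t(Q) = -8 + Q (t(Q) = Q - 8 = -8 + Q)
8058/t(j(8)) = 8058/(-8 + (-8 + 8)/(-6 + 8)) = 8058/(-8 + 0/2) = 8058/(-8 + (1/2)*0) = 8058/(-8 + 0) = 8058/(-8) = 8058*(-1/8) = -4029/4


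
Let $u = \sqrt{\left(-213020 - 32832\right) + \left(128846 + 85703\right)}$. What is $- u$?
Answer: $- i \sqrt{31303} \approx - 176.93 i$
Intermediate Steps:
$u = i \sqrt{31303}$ ($u = \sqrt{-245852 + 214549} = \sqrt{-31303} = i \sqrt{31303} \approx 176.93 i$)
$- u = - i \sqrt{31303}$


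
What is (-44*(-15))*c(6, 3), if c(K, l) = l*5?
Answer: 9900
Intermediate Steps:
c(K, l) = 5*l
(-44*(-15))*c(6, 3) = (-44*(-15))*(5*3) = 660*15 = 9900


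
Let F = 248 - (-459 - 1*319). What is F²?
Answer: 1052676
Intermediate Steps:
F = 1026 (F = 248 - (-459 - 319) = 248 - 1*(-778) = 248 + 778 = 1026)
F² = 1026² = 1052676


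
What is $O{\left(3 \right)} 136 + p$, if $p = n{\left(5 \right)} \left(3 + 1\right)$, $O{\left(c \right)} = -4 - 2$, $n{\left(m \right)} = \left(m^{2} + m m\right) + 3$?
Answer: $-604$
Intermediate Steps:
$n{\left(m \right)} = 3 + 2 m^{2}$ ($n{\left(m \right)} = \left(m^{2} + m^{2}\right) + 3 = 2 m^{2} + 3 = 3 + 2 m^{2}$)
$O{\left(c \right)} = -6$
$p = 212$ ($p = \left(3 + 2 \cdot 5^{2}\right) \left(3 + 1\right) = \left(3 + 2 \cdot 25\right) 4 = \left(3 + 50\right) 4 = 53 \cdot 4 = 212$)
$O{\left(3 \right)} 136 + p = \left(-6\right) 136 + 212 = -816 + 212 = -604$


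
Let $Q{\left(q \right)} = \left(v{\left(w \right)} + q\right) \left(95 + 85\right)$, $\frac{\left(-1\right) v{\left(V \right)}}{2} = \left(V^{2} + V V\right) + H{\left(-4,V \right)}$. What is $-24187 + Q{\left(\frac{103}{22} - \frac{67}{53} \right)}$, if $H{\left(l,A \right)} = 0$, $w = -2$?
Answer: $- \frac{15421411}{583} \approx -26452.0$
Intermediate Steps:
$v{\left(V \right)} = - 4 V^{2}$ ($v{\left(V \right)} = - 2 \left(\left(V^{2} + V V\right) + 0\right) = - 2 \left(\left(V^{2} + V^{2}\right) + 0\right) = - 2 \left(2 V^{2} + 0\right) = - 2 \cdot 2 V^{2} = - 4 V^{2}$)
$Q{\left(q \right)} = -2880 + 180 q$ ($Q{\left(q \right)} = \left(- 4 \left(-2\right)^{2} + q\right) \left(95 + 85\right) = \left(\left(-4\right) 4 + q\right) 180 = \left(-16 + q\right) 180 = -2880 + 180 q$)
$-24187 + Q{\left(\frac{103}{22} - \frac{67}{53} \right)} = -24187 - \left(2880 - 180 \left(\frac{103}{22} - \frac{67}{53}\right)\right) = -24187 + \left(-2880 + 180 \cdot \frac{3985}{1166}\right) = -24187 + \left(-2880 + \frac{358650}{583}\right) = -24187 - \frac{1320390}{583} = - \frac{15421411}{583}$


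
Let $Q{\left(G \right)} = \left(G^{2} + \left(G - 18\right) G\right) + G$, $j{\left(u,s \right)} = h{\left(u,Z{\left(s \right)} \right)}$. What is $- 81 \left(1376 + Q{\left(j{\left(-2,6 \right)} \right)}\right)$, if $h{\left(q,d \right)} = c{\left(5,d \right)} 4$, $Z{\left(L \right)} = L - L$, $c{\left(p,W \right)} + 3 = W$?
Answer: $-151308$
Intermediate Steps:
$c{\left(p,W \right)} = -3 + W$
$Z{\left(L \right)} = 0$
$h{\left(q,d \right)} = -12 + 4 d$ ($h{\left(q,d \right)} = \left(-3 + d\right) 4 = -12 + 4 d$)
$j{\left(u,s \right)} = -12$ ($j{\left(u,s \right)} = -12 + 4 \cdot 0 = -12 + 0 = -12$)
$Q{\left(G \right)} = G + G^{2} + G \left(-18 + G\right)$ ($Q{\left(G \right)} = \left(G^{2} + \left(-18 + G\right) G\right) + G = \left(G^{2} + G \left(-18 + G\right)\right) + G = G + G^{2} + G \left(-18 + G\right)$)
$- 81 \left(1376 + Q{\left(j{\left(-2,6 \right)} \right)}\right) = - 81 \left(1376 - 12 \left(-17 + 2 \left(-12\right)\right)\right) = - 81 \left(1376 - 12 \left(-17 - 24\right)\right) = - 81 \left(1376 - -492\right) = - 81 \left(1376 + 492\right) = \left(-81\right) 1868 = -151308$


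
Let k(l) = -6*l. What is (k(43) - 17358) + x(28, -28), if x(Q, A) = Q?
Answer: -17588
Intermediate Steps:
(k(43) - 17358) + x(28, -28) = (-6*43 - 17358) + 28 = (-258 - 17358) + 28 = -17616 + 28 = -17588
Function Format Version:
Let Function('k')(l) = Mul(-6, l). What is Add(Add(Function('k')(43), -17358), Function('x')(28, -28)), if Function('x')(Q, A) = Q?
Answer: -17588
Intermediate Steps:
Add(Add(Function('k')(43), -17358), Function('x')(28, -28)) = Add(Add(Mul(-6, 43), -17358), 28) = Add(Add(-258, -17358), 28) = Add(-17616, 28) = -17588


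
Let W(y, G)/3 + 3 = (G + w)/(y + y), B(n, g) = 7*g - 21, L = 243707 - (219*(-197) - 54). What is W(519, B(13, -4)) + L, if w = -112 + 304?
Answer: 99265813/346 ≈ 2.8690e+5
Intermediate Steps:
w = 192
L = 286904 (L = 243707 - (-43143 - 54) = 243707 - 1*(-43197) = 243707 + 43197 = 286904)
B(n, g) = -21 + 7*g
W(y, G) = -9 + 3*(192 + G)/(2*y) (W(y, G) = -9 + 3*((G + 192)/(y + y)) = -9 + 3*((192 + G)/((2*y))) = -9 + 3*((192 + G)*(1/(2*y))) = -9 + 3*((192 + G)/(2*y)) = -9 + 3*(192 + G)/(2*y))
W(519, B(13, -4)) + L = (3/2)*(192 + (-21 + 7*(-4)) - 6*519)/519 + 286904 = (3/2)*(1/519)*(192 + (-21 - 28) - 3114) + 286904 = (3/2)*(1/519)*(192 - 49 - 3114) + 286904 = (3/2)*(1/519)*(-2971) + 286904 = -2971/346 + 286904 = 99265813/346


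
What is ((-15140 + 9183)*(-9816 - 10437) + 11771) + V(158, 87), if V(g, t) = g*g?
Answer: 120683856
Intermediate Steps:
V(g, t) = g²
((-15140 + 9183)*(-9816 - 10437) + 11771) + V(158, 87) = ((-15140 + 9183)*(-9816 - 10437) + 11771) + 158² = (-5957*(-20253) + 11771) + 24964 = (120647121 + 11771) + 24964 = 120658892 + 24964 = 120683856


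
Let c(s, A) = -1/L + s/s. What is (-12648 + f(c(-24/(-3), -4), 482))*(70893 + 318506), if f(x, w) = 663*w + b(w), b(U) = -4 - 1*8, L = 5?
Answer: 119508889494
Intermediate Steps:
b(U) = -12 (b(U) = -4 - 8 = -12)
c(s, A) = 4/5 (c(s, A) = -1/5 + s/s = -1*1/5 + 1 = -1/5 + 1 = 4/5)
f(x, w) = -12 + 663*w (f(x, w) = 663*w - 12 = -12 + 663*w)
(-12648 + f(c(-24/(-3), -4), 482))*(70893 + 318506) = (-12648 + (-12 + 663*482))*(70893 + 318506) = (-12648 + (-12 + 319566))*389399 = (-12648 + 319554)*389399 = 306906*389399 = 119508889494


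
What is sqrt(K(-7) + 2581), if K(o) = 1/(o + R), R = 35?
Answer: sqrt(505883)/14 ≈ 50.804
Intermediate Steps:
K(o) = 1/(35 + o) (K(o) = 1/(o + 35) = 1/(35 + o))
sqrt(K(-7) + 2581) = sqrt(1/(35 - 7) + 2581) = sqrt(1/28 + 2581) = sqrt(72269/28) = sqrt(505883)/14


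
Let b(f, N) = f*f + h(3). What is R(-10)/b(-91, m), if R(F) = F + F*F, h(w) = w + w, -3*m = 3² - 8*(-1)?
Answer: 90/8287 ≈ 0.010860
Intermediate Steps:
m = -17/3 (m = -(3² - 8*(-1))/3 = -(9 + 8)/3 = -⅓*17 = -17/3 ≈ -5.6667)
h(w) = 2*w
R(F) = F + F²
b(f, N) = 6 + f² (b(f, N) = f*f + 2*3 = f² + 6 = 6 + f²)
R(-10)/b(-91, m) = (-10*(1 - 10))/(6 + (-91)²) = (-10*(-9))/(6 + 8281) = 90/8287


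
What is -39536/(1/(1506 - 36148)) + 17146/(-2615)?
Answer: 3581519965734/2615 ≈ 1.3696e+9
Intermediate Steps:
-39536/(1/(1506 - 36148)) + 17146/(-2615) = -39536/(1/(-34642)) + 17146*(-1/2615) = -39536/(-1/34642) - 17146/2615 = -39536*(-34642) - 17146/2615 = 1369606112 - 17146/2615 = 3581519965734/2615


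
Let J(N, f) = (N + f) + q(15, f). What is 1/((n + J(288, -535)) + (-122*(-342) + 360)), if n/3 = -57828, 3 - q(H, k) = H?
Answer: -1/131659 ≈ -7.5954e-6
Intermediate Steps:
q(H, k) = 3 - H
n = -173484 (n = 3*(-57828) = -173484)
J(N, f) = -12 + N + f (J(N, f) = (N + f) + (3 - 1*15) = (N + f) + (3 - 15) = (N + f) - 12 = -12 + N + f)
1/((n + J(288, -535)) + (-122*(-342) + 360)) = 1/((-173484 + (-12 + 288 - 535)) + (-122*(-342) + 360)) = 1/((-173484 - 259) + (41724 + 360)) = 1/(-173743 + 42084) = 1/(-131659) = -1/131659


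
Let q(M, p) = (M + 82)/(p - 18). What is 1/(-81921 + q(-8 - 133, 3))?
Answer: -15/1228756 ≈ -1.2207e-5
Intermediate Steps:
q(M, p) = (82 + M)/(-18 + p)
1/(-81921 + q(-8 - 133, 3)) = 1/(-81921 + (82 + (-8 - 133))/(-18 + 3)) = 1/(-81921 + (82 - 141)/(-15)) = 1/(-81921 - 1/15*(-59)) = 1/(-81921 + 59/15) = 1/(-1228756/15) = -15/1228756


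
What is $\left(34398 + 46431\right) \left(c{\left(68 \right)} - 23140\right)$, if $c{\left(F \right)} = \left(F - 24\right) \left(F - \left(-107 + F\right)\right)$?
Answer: $-1489840128$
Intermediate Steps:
$c{\left(F \right)} = -2568 + 107 F$ ($c{\left(F \right)} = \left(-24 + F\right) 107 = -2568 + 107 F$)
$\left(34398 + 46431\right) \left(c{\left(68 \right)} - 23140\right) = \left(34398 + 46431\right) \left(\left(-2568 + 107 \cdot 68\right) - 23140\right) = 80829 \left(\left(-2568 + 7276\right) - 23140\right) = 80829 \left(4708 - 23140\right) = 80829 \left(-18432\right) = -1489840128$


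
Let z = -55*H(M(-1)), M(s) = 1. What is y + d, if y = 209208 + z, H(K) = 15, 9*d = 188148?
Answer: 687865/3 ≈ 2.2929e+5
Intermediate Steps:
d = 62716/3 (d = (1/9)*188148 = 62716/3 ≈ 20905.)
z = -825 (z = -55*15 = -825)
y = 208383 (y = 209208 - 825 = 208383)
y + d = 208383 + 62716/3 = 687865/3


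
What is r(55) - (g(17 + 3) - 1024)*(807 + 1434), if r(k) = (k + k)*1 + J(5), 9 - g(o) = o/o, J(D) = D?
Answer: 2276971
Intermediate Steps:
g(o) = 8 (g(o) = 9 - o/o = 9 - 1*1 = 9 - 1 = 8)
r(k) = 5 + 2*k (r(k) = (k + k)*1 + 5 = (2*k)*1 + 5 = 2*k + 5 = 5 + 2*k)
r(55) - (g(17 + 3) - 1024)*(807 + 1434) = (5 + 2*55) - (8 - 1024)*(807 + 1434) = (5 + 110) - (-1016)*2241 = 115 - 1*(-2276856) = 115 + 2276856 = 2276971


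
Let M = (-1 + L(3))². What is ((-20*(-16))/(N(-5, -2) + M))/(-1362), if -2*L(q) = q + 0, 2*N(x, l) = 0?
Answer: -128/3405 ≈ -0.037592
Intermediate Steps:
N(x, l) = 0 (N(x, l) = (½)*0 = 0)
L(q) = -q/2 (L(q) = -(q + 0)/2 = -q/2)
M = 25/4 (M = (-1 - ½*3)² = (-1 - 3/2)² = (-5/2)² = 25/4 ≈ 6.2500)
((-20*(-16))/(N(-5, -2) + M))/(-1362) = ((-20*(-16))/(0 + 25/4))/(-1362) = (320/(25/4))*(-1/1362) = (320*(4/25))*(-1/1362) = (256/5)*(-1/1362) = -128/3405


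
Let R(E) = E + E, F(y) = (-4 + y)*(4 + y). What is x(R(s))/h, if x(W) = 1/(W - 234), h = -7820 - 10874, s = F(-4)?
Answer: 1/4374396 ≈ 2.2860e-7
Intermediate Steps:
s = 0 (s = -16 + (-4)**2 = -16 + 16 = 0)
R(E) = 2*E
h = -18694
x(W) = 1/(-234 + W)
x(R(s))/h = 1/((-234 + 2*0)*(-18694)) = -1/18694/(-234 + 0) = -1/18694/(-234) = -1/234*(-1/18694) = 1/4374396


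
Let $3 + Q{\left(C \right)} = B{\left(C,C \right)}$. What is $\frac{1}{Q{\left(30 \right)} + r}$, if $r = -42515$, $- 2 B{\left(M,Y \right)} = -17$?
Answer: $- \frac{2}{85019} \approx -2.3524 \cdot 10^{-5}$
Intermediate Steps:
$B{\left(M,Y \right)} = \frac{17}{2}$ ($B{\left(M,Y \right)} = \left(- \frac{1}{2}\right) \left(-17\right) = \frac{17}{2}$)
$Q{\left(C \right)} = \frac{11}{2}$ ($Q{\left(C \right)} = -3 + \frac{17}{2} = \frac{11}{2}$)
$\frac{1}{Q{\left(30 \right)} + r} = \frac{1}{\frac{11}{2} - 42515} = \frac{1}{- \frac{85019}{2}} = - \frac{2}{85019}$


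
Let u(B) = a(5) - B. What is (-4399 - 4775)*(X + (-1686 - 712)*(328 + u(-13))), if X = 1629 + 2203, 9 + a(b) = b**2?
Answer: 7818578196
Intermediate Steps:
a(b) = -9 + b**2
u(B) = 16 - B (u(B) = (-9 + 5**2) - B = (-9 + 25) - B = 16 - B)
X = 3832
(-4399 - 4775)*(X + (-1686 - 712)*(328 + u(-13))) = (-4399 - 4775)*(3832 + (-1686 - 712)*(328 + (16 - 1*(-13)))) = -9174*(3832 - 2398*(328 + (16 + 13))) = -9174*(3832 - 2398*(328 + 29)) = -9174*(3832 - 2398*357) = -9174*(3832 - 856086) = -9174*(-852254) = 7818578196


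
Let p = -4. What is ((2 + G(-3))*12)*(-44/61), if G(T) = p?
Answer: 1056/61 ≈ 17.311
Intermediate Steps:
G(T) = -4
((2 + G(-3))*12)*(-44/61) = ((2 - 4)*12)*(-44/61) = (-2*12)*(-44*1/61) = -24*(-44/61) = 1056/61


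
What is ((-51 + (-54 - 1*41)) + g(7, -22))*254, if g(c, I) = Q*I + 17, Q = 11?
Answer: -94234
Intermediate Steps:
g(c, I) = 17 + 11*I (g(c, I) = 11*I + 17 = 17 + 11*I)
((-51 + (-54 - 1*41)) + g(7, -22))*254 = ((-51 + (-54 - 1*41)) + (17 + 11*(-22)))*254 = ((-51 + (-54 - 41)) + (17 - 242))*254 = ((-51 - 95) - 225)*254 = (-146 - 225)*254 = -371*254 = -94234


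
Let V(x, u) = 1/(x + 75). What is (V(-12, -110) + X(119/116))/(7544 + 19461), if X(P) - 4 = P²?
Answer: 4296511/22892894640 ≈ 0.00018768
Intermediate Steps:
X(P) = 4 + P²
V(x, u) = 1/(75 + x)
(V(-12, -110) + X(119/116))/(7544 + 19461) = (1/(75 - 12) + (4 + (119/116)²))/(7544 + 19461) = (1/63 + (4 + (119*(1/116))²))/27005 = (1/63 + (4 + (119/116)²))*(1/27005) = (1/63 + (4 + 14161/13456))*(1/27005) = (1/63 + 67985/13456)*(1/27005) = (4296511/847728)*(1/27005) = 4296511/22892894640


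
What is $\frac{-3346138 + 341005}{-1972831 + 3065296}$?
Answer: $- \frac{1001711}{364155} \approx -2.7508$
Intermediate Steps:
$\frac{-3346138 + 341005}{-1972831 + 3065296} = - \frac{3005133}{1092465} = \left(-3005133\right) \frac{1}{1092465} = - \frac{1001711}{364155}$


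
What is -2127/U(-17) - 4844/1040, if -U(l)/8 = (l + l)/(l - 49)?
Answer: 4521241/8840 ≈ 511.45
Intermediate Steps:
U(l) = -16*l/(-49 + l) (U(l) = -8*(l + l)/(l - 49) = -8*2*l/(-49 + l) = -16*l/(-49 + l))
-2127/U(-17) - 4844/1040 = -2127/((-16*(-17)/(-49 - 17))) - 4844/1040 = -2127/((-16*(-17)/(-66))) - 4844*1/1040 = -2127/((-16*(-17)*(-1/66))) - 1211/260 = -2127/(-136/33) - 1211/260 = -2127*(-33/136) - 1211/260 = 70191/136 - 1211/260 = 4521241/8840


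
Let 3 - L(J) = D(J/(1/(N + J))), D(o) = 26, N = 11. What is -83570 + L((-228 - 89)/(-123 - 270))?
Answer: -83593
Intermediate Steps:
L(J) = -23 (L(J) = 3 - 1*26 = 3 - 26 = -23)
-83570 + L((-228 - 89)/(-123 - 270)) = -83570 - 23 = -83593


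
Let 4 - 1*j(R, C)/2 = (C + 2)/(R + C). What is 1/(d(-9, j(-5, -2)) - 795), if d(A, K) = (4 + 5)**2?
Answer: -1/714 ≈ -0.0014006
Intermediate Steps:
j(R, C) = 8 - 2*(2 + C)/(C + R) (j(R, C) = 8 - 2*(C + 2)/(R + C) = 8 - 2*(2 + C)/(C + R))
d(A, K) = 81 (d(A, K) = 9**2 = 81)
1/(d(-9, j(-5, -2)) - 795) = 1/(81 - 795) = 1/(-714) = -1/714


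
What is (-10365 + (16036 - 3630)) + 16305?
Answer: 18346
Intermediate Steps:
(-10365 + (16036 - 3630)) + 16305 = (-10365 + 12406) + 16305 = 2041 + 16305 = 18346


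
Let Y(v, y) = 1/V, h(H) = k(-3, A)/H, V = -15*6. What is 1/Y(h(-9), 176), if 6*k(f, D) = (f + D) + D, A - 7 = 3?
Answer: -90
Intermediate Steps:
A = 10 (A = 7 + 3 = 10)
V = -90
k(f, D) = D/3 + f/6 (k(f, D) = ((f + D) + D)/6 = ((D + f) + D)/6 = (f + 2*D)/6 = D/3 + f/6)
h(H) = 17/(6*H) (h(H) = ((⅓)*10 + (⅙)*(-3))/H = (10/3 - ½)/H = 17/(6*H))
Y(v, y) = -1/90 (Y(v, y) = 1/(-90) = -1/90)
1/Y(h(-9), 176) = 1/(-1/90) = -90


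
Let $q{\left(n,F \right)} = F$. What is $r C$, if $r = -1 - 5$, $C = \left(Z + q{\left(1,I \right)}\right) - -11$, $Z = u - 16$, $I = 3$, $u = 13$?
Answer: $-66$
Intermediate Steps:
$Z = -3$ ($Z = 13 - 16 = -3$)
$C = 11$ ($C = \left(-3 + 3\right) - -11 = 0 + 11 = 11$)
$r = -6$ ($r = -1 - 5 = -6$)
$r C = \left(-6\right) 11 = -66$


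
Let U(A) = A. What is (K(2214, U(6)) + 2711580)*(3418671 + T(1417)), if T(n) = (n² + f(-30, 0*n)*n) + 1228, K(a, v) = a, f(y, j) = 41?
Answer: 14887561797690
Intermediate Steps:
T(n) = 1228 + n² + 41*n (T(n) = (n² + 41*n) + 1228 = 1228 + n² + 41*n)
(K(2214, U(6)) + 2711580)*(3418671 + T(1417)) = (2214 + 2711580)*(3418671 + (1228 + 1417² + 41*1417)) = 2713794*(3418671 + (1228 + 2007889 + 58097)) = 2713794*(3418671 + 2067214) = 2713794*5485885 = 14887561797690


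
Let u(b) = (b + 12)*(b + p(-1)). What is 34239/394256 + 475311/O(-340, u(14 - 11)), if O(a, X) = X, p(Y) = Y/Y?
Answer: 15616355663/1971280 ≈ 7921.9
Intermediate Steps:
p(Y) = 1
u(b) = (1 + b)*(12 + b) (u(b) = (b + 12)*(b + 1) = (12 + b)*(1 + b) = (1 + b)*(12 + b))
34239/394256 + 475311/O(-340, u(14 - 11)) = 34239/394256 + 475311/(12 + (14 - 11)**2 + 13*(14 - 11)) = 34239*(1/394256) + 475311/(12 + 3**2 + 13*3) = 34239/394256 + 475311/(12 + 9 + 39) = 34239/394256 + 475311/60 = 34239/394256 + 475311*(1/60) = 34239/394256 + 158437/20 = 15616355663/1971280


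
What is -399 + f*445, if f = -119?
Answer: -53354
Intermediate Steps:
-399 + f*445 = -399 - 119*445 = -399 - 52955 = -53354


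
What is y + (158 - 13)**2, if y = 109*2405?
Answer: 283170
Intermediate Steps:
y = 262145
y + (158 - 13)**2 = 262145 + (158 - 13)**2 = 262145 + 145**2 = 262145 + 21025 = 283170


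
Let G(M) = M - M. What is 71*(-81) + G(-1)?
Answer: -5751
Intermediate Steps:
G(M) = 0
71*(-81) + G(-1) = 71*(-81) + 0 = -5751 + 0 = -5751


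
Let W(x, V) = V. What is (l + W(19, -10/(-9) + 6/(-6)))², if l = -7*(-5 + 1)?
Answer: 64009/81 ≈ 790.23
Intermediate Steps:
l = 28 (l = -7*(-4) = 28)
(l + W(19, -10/(-9) + 6/(-6)))² = (28 + (-10/(-9) + 6/(-6)))² = (28 + (-10*(-⅑) + 6*(-⅙)))² = (28 + (10/9 - 1))² = (28 + ⅑)² = (253/9)² = 64009/81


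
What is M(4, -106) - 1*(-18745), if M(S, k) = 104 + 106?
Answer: 18955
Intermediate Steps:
M(S, k) = 210
M(4, -106) - 1*(-18745) = 210 - 1*(-18745) = 210 + 18745 = 18955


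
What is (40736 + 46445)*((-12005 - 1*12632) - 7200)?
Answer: -2775581497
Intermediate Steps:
(40736 + 46445)*((-12005 - 1*12632) - 7200) = 87181*((-12005 - 12632) - 7200) = 87181*(-24637 - 7200) = 87181*(-31837) = -2775581497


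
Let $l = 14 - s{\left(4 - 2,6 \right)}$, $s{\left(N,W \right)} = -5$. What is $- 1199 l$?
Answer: $-22781$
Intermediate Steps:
$l = 19$ ($l = 14 - -5 = 14 + 5 = 19$)
$- 1199 l = \left(-1199\right) 19 = -22781$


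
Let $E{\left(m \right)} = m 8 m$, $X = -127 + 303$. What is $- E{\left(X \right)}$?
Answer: $-247808$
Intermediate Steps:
$X = 176$
$E{\left(m \right)} = 8 m^{2}$ ($E{\left(m \right)} = 8 m m = 8 m^{2}$)
$- E{\left(X \right)} = - 8 \cdot 176^{2} = - 8 \cdot 30976 = \left(-1\right) 247808 = -247808$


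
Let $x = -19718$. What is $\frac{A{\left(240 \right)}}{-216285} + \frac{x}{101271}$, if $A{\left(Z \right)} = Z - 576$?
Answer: $- \frac{1410226858}{7301132745} \approx -0.19315$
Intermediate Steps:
$A{\left(Z \right)} = -576 + Z$
$\frac{A{\left(240 \right)}}{-216285} + \frac{x}{101271} = \frac{-576 + 240}{-216285} - \frac{19718}{101271} = \left(-336\right) \left(- \frac{1}{216285}\right) - \frac{19718}{101271} = \frac{112}{72095} - \frac{19718}{101271} = - \frac{1410226858}{7301132745}$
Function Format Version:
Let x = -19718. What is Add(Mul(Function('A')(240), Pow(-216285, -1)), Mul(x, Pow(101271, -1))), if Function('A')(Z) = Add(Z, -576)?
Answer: Rational(-1410226858, 7301132745) ≈ -0.19315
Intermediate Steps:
Function('A')(Z) = Add(-576, Z)
Add(Mul(Function('A')(240), Pow(-216285, -1)), Mul(x, Pow(101271, -1))) = Add(Mul(Add(-576, 240), Pow(-216285, -1)), Mul(-19718, Pow(101271, -1))) = Add(Mul(-336, Rational(-1, 216285)), Mul(-19718, Rational(1, 101271))) = Add(Rational(112, 72095), Rational(-19718, 101271)) = Rational(-1410226858, 7301132745)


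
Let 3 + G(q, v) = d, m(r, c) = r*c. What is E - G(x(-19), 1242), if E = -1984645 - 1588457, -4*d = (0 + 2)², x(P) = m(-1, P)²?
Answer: -3573098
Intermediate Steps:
m(r, c) = c*r
x(P) = P² (x(P) = (P*(-1))² = (-P)² = P²)
d = -1 (d = -(0 + 2)²/4 = -¼*2² = -¼*4 = -1)
G(q, v) = -4 (G(q, v) = -3 - 1 = -4)
E = -3573102
E - G(x(-19), 1242) = -3573102 - 1*(-4) = -3573102 + 4 = -3573098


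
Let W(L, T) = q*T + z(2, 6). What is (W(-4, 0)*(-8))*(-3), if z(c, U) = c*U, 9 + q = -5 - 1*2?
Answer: 288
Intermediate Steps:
q = -16 (q = -9 + (-5 - 1*2) = -9 + (-5 - 2) = -9 - 7 = -16)
z(c, U) = U*c
W(L, T) = 12 - 16*T (W(L, T) = -16*T + 6*2 = -16*T + 12 = 12 - 16*T)
(W(-4, 0)*(-8))*(-3) = ((12 - 16*0)*(-8))*(-3) = ((12 + 0)*(-8))*(-3) = (12*(-8))*(-3) = -96*(-3) = 288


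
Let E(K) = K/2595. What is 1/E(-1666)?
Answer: -2595/1666 ≈ -1.5576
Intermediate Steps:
E(K) = K/2595 (E(K) = K*(1/2595) = K/2595)
1/E(-1666) = 1/((1/2595)*(-1666)) = 1/(-1666/2595) = -2595/1666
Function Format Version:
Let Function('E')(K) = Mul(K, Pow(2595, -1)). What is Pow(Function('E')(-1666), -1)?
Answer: Rational(-2595, 1666) ≈ -1.5576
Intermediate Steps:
Function('E')(K) = Mul(Rational(1, 2595), K) (Function('E')(K) = Mul(K, Rational(1, 2595)) = Mul(Rational(1, 2595), K))
Pow(Function('E')(-1666), -1) = Pow(Mul(Rational(1, 2595), -1666), -1) = Pow(Rational(-1666, 2595), -1) = Rational(-2595, 1666)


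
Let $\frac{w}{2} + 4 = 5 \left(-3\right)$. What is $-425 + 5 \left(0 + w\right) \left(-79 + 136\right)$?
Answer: $-11255$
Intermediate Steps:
$w = -38$ ($w = -8 + 2 \cdot 5 \left(-3\right) = -8 + 2 \left(-15\right) = -8 - 30 = -38$)
$-425 + 5 \left(0 + w\right) \left(-79 + 136\right) = -425 + 5 \left(0 - 38\right) \left(-79 + 136\right) = -425 + 5 \left(-38\right) 57 = -425 - 10830 = -11255$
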